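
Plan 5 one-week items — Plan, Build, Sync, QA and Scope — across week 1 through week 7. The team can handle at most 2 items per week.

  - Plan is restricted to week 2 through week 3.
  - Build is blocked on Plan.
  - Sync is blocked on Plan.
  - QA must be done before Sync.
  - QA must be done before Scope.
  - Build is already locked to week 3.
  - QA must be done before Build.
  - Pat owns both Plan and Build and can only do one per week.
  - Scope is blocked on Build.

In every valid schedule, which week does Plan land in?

Plan's window is week 2–week 3.
Build is fixed at week 3, and Plan can't share a week with Build.
So Plan must be week 2.

week 2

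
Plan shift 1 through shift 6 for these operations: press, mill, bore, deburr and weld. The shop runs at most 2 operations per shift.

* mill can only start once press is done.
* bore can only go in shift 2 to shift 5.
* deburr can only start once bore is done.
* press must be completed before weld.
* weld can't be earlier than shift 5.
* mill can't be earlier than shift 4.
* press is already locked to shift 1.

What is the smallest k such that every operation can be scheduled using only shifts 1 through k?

5

The precedence chain requires at least 2 distinct shifts.
With at most 2 per shift and 5 operations, at least 3 shifts are needed.
weld can't be placed before shift 5, so the schedule must run through at least shift 5.
5 works (last occupied shift: shift 5): for example bore -> shift 2, weld -> shift 5, mill -> shift 4, press -> shift 1, deburr -> shift 3.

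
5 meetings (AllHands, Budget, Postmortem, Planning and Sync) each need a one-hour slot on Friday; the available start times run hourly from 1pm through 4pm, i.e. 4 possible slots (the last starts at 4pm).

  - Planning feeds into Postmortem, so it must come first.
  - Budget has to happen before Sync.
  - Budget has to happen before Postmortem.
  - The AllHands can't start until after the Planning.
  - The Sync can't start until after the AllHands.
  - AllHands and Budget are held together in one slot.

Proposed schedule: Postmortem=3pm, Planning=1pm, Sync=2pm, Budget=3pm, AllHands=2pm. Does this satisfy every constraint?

The Sync can't start until after the AllHands — violated.
AllHands and Budget are held together in one slot — violated.
Budget has to happen before Postmortem — violated.
The AllHands can't start until after the Planning — holds.
Budget has to happen before Sync — violated.
Planning feeds into Postmortem, so it must come first — holds.

No — it violates: Budget has to happen before Sync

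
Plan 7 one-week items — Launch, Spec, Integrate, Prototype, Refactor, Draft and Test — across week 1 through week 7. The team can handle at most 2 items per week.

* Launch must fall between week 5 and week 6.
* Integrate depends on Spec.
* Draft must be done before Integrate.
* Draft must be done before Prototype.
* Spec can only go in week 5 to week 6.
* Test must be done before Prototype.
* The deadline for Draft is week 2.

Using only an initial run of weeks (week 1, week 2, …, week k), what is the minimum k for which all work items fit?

The precedence chain requires at least 2 distinct weeks.
With at most 2 per week and 7 work items, at least 4 weeks are needed.
Propagating the time windows through the other constraints, Integrate can't land before week 6, so the schedule must run through at least week 6.
6 works (last occupied week: week 6): for example Refactor -> week 2; Launch -> week 5; Integrate -> week 6; Spec -> week 5; Draft -> week 1; Prototype -> week 2; Test -> week 1.

6 weeks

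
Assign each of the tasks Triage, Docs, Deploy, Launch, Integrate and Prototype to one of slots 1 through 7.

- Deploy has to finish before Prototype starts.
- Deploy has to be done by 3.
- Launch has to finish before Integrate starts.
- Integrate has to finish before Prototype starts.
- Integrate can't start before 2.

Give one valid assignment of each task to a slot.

Triage=1; Docs=1; Integrate=2; Deploy=1; Launch=1; Prototype=3

Checking: Integrate(2) before Prototype(3); Launch(1) before Integrate(2); Deploy(1) before Prototype(3); Integrate=2 in [2,7]; Deploy=1 in [1,3].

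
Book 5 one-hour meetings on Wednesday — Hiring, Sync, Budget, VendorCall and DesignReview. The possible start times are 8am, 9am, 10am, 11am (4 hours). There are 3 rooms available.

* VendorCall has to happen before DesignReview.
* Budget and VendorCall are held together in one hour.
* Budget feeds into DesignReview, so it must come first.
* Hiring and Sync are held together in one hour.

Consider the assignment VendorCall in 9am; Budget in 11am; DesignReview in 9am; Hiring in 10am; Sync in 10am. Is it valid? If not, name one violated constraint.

No. Budget feeds into DesignReview, so it must come first is not satisfied.

Budget and VendorCall are held together in one hour — violated.
Budget feeds into DesignReview, so it must come first — violated.
There are 3 rooms available — holds.
VendorCall has to happen before DesignReview — violated.
Hiring and Sync are held together in one hour — holds.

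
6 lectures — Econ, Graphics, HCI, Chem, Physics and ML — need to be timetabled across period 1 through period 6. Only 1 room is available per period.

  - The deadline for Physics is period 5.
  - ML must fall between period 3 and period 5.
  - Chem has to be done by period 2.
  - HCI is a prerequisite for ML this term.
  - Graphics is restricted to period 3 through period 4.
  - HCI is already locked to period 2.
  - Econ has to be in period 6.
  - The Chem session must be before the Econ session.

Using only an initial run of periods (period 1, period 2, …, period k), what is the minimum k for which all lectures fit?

The precedence chain requires at least 2 distinct periods.
With at most 1 per period and 6 lectures, at least 6 periods are needed.
Econ can't be placed before period 6, so the schedule must run through at least period 6.
6 works (last occupied period: period 6): for example Econ -> period 6; Graphics -> period 3; Physics -> period 5; HCI -> period 2; Chem -> period 1; ML -> period 4.

6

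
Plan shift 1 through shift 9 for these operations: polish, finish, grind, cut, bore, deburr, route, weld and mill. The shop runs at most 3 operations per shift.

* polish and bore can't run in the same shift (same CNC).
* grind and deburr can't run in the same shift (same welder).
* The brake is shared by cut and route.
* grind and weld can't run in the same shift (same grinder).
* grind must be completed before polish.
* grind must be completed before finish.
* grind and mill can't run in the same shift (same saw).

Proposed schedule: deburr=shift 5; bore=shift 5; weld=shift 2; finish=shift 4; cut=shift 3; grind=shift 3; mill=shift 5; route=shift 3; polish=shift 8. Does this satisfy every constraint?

grind must be completed before finish — holds.
The shop runs at most 3 operations per shift — holds.
grind and mill can't run in the same shift (same saw) — holds.
grind must be completed before polish — holds.
grind and weld can't run in the same shift (same grinder) — holds.
polish and bore can't run in the same shift (same CNC) — holds.
grind and deburr can't run in the same shift (same welder) — holds.
The brake is shared by cut and route — violated.

Invalid. The brake is shared by cut and route.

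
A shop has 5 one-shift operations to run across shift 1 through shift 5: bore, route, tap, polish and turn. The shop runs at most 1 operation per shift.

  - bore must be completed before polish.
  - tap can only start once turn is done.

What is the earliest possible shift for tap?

shift 2

Precedence pushes tap to at least shift 2.
tap at shift 2 is achievable: polish in shift 4, route in shift 5, bore in shift 3, turn in shift 1, tap in shift 2.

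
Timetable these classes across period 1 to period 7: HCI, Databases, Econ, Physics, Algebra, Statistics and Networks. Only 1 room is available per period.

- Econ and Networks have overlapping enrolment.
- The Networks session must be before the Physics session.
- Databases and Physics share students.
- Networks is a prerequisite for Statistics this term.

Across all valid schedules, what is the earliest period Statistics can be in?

period 2

Precedence pushes Statistics to at least period 2.
Statistics at period 2 is achievable: Networks -> period 1; Algebra -> period 7; Databases -> period 5; HCI -> period 4; Physics -> period 3; Statistics -> period 2; Econ -> period 6.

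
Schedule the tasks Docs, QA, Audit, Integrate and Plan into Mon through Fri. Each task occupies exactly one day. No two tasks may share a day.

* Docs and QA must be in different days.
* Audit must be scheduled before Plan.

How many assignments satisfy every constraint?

Splitting on Docs: it can be Mon (12), Tue (12), Wed (12), Thu (12), Fri (12). Listing each branch's schedules as (QA, Audit, Integrate, Plan):
Docs=Mon: (Tue,Wed,Thu,Fri) (Tue,Wed,Fri,Thu) (Tue,Thu,Wed,Fri) (Wed,Tue,Thu,Fri) (Wed,Tue,Fri,Thu) (Wed,Thu,Tue,Fri) (Thu,Tue,Wed,Fri) (Thu,Tue,Fri,Wed) (Thu,Wed,Tue,Fri) (Fri,Tue,Wed,Thu) (Fri,Tue,Thu,Wed) (Fri,Wed,Tue,Thu) — 12.
Docs=Tue: (Mon,Wed,Thu,Fri) (Mon,Wed,Fri,Thu) (Mon,Thu,Wed,Fri) (Wed,Mon,Thu,Fri) (Wed,Mon,Fri,Thu) (Wed,Thu,Mon,Fri) (Thu,Mon,Wed,Fri) (Thu,Mon,Fri,Wed) (Thu,Wed,Mon,Fri) (Fri,Mon,Wed,Thu) (Fri,Mon,Thu,Wed) (Fri,Wed,Mon,Thu) — 12.
Docs=Wed: (Mon,Tue,Thu,Fri) (Mon,Tue,Fri,Thu) (Mon,Thu,Tue,Fri) (Tue,Mon,Thu,Fri) (Tue,Mon,Fri,Thu) (Tue,Thu,Mon,Fri) (Thu,Mon,Tue,Fri) (Thu,Mon,Fri,Tue) (Thu,Tue,Mon,Fri) (Fri,Mon,Tue,Thu) (Fri,Mon,Thu,Tue) (Fri,Tue,Mon,Thu) — 12.
Docs=Thu: (Mon,Tue,Wed,Fri) (Mon,Tue,Fri,Wed) (Mon,Wed,Tue,Fri) (Tue,Mon,Wed,Fri) (Tue,Mon,Fri,Wed) (Tue,Wed,Mon,Fri) (Wed,Mon,Tue,Fri) (Wed,Mon,Fri,Tue) (Wed,Tue,Mon,Fri) (Fri,Mon,Tue,Wed) (Fri,Mon,Wed,Tue) (Fri,Tue,Mon,Wed) — 12.
Docs=Fri: (Mon,Tue,Wed,Thu) (Mon,Tue,Thu,Wed) (Mon,Wed,Tue,Thu) (Tue,Mon,Wed,Thu) (Tue,Mon,Thu,Wed) (Tue,Wed,Mon,Thu) (Wed,Mon,Tue,Thu) (Wed,Mon,Thu,Tue) (Wed,Tue,Mon,Thu) (Thu,Mon,Tue,Wed) (Thu,Mon,Wed,Tue) (Thu,Tue,Mon,Wed) — 12.
Summing: 12 + 12 + 12 + 12 + 12 = 60.

60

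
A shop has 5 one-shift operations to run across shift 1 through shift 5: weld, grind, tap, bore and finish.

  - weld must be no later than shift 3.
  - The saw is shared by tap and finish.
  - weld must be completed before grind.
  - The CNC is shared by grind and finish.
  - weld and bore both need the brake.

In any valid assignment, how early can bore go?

shift 1

bore at shift 1 is achievable: weld -> shift 2, tap -> shift 1, finish -> shift 2, grind -> shift 3, bore -> shift 1.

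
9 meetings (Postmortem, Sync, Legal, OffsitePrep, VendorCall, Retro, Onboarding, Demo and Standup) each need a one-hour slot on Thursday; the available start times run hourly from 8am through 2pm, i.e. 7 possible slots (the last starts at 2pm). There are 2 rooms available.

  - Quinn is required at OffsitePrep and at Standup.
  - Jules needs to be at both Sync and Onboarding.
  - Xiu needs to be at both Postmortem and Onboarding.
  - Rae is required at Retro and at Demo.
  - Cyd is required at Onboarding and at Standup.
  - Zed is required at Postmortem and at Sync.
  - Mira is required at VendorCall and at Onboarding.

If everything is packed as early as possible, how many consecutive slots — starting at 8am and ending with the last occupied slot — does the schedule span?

5 slots

With at most 2 per slot and 9 meetings, at least 5 slots are needed.
5 works (last occupied slot: 12pm): for example Retro=10am; Standup=12pm; Postmortem=8am; Sync=9am; Legal=8am; OffsitePrep=9am; VendorCall=10am; Onboarding=11am; Demo=11am.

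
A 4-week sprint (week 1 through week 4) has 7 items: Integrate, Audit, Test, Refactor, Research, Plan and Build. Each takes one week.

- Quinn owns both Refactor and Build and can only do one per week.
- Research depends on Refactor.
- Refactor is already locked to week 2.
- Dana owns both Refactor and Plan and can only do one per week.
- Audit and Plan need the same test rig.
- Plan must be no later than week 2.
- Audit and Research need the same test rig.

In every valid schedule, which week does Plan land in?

week 1

Plan's window is week 1–week 2.
Refactor is fixed at week 2, and Plan can't share a week with Refactor.
So Plan must be week 1.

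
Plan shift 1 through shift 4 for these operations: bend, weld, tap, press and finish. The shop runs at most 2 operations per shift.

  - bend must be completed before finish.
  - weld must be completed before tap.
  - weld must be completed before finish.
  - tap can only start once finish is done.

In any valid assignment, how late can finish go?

shift 3

Precedence pushes finish to at least shift 2; downstream work caps finish at shift 3.
finish at shift 3 is achievable: bend in shift 1; press in shift 2; weld in shift 1; finish in shift 3; tap in shift 4.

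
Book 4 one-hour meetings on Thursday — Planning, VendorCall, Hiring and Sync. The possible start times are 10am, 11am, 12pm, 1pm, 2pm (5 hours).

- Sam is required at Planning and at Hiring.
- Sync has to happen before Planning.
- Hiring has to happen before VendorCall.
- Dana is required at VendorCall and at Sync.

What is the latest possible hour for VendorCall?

2pm

Precedence pushes VendorCall to at least 11am.
VendorCall at 2pm is achievable: Planning in 11am, VendorCall in 2pm, Sync in 10am, Hiring in 10am.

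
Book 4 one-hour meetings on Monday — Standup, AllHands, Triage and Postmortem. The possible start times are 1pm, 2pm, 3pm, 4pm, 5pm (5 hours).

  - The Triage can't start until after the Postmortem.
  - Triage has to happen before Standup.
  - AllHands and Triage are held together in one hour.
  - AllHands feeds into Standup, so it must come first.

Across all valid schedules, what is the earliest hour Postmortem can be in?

Downstream work caps Postmortem at 3pm.
Postmortem at 1pm is achievable: Postmortem in 1pm, Standup in 3pm, AllHands in 2pm, Triage in 2pm.

1pm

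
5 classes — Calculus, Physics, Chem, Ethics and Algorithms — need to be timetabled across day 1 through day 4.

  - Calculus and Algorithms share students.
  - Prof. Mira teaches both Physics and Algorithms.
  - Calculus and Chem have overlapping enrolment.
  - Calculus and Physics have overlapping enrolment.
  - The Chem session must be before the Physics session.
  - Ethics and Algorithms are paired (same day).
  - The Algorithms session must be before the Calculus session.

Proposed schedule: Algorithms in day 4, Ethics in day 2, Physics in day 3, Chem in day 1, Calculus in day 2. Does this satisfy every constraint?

The Chem session must be before the Physics session — holds.
Ethics and Algorithms are paired (same day) — violated.
Calculus and Physics have overlapping enrolment — holds.
The Algorithms session must be before the Calculus session — violated.
Prof. Mira teaches both Physics and Algorithms — holds.
Calculus and Chem have overlapping enrolment — holds.
Calculus and Algorithms share students — holds.

No — it violates: The Algorithms session must be before the Calculus session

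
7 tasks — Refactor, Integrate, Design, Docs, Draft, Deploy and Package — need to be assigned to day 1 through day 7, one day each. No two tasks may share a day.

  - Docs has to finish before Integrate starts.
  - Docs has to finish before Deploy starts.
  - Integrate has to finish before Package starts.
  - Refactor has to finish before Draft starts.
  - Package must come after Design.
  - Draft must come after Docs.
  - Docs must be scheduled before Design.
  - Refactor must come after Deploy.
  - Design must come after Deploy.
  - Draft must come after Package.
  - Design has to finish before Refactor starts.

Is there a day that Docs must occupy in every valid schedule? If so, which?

Downstream work caps Docs at day 3.
So Docs is pinned to day 1.

day 1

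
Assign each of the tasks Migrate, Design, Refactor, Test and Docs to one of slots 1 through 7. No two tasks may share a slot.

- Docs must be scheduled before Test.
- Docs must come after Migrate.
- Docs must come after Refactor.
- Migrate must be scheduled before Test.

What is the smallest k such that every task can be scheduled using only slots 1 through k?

5

The precedence chain requires at least 3 distinct slots.
With at most 1 per slot and 5 tasks, at least 5 slots are needed.
5 works (last occupied slot: 5): for example Design -> 5; Migrate -> 1; Refactor -> 2; Docs -> 3; Test -> 4.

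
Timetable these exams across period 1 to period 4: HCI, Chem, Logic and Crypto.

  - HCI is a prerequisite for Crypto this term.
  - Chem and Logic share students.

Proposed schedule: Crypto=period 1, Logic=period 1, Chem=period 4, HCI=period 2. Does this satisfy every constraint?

HCI is a prerequisite for Crypto this term — violated.
Chem and Logic share students — holds.

Invalid. HCI is a prerequisite for Crypto this term.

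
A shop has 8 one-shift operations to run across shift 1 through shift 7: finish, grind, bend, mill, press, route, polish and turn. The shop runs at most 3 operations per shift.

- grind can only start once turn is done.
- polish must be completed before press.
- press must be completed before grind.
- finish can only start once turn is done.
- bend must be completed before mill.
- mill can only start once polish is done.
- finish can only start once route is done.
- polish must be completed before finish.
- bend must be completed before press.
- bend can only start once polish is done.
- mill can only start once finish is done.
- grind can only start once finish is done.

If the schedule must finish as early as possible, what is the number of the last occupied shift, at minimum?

The precedence chain requires at least 4 distinct shifts.
With at most 3 per shift and 8 operations, at least 3 shifts are needed.
4 works (last occupied shift: shift 4): for example finish in shift 2, grind in shift 4, polish in shift 1, turn in shift 1, route in shift 1, mill in shift 3, press in shift 3, bend in shift 2.

shift 4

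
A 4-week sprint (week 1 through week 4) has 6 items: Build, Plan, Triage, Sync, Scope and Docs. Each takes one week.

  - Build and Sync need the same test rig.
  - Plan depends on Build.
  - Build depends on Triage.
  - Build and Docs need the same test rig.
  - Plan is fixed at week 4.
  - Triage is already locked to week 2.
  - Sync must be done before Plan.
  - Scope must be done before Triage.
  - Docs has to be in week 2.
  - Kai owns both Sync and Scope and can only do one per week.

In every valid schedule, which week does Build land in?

Triage is fixed at week 2 and must come before Build, so Build is at least week 3.
Plan is fixed at week 4 and must come after Build, so Build is at most week 3.
So Build must be week 3.

week 3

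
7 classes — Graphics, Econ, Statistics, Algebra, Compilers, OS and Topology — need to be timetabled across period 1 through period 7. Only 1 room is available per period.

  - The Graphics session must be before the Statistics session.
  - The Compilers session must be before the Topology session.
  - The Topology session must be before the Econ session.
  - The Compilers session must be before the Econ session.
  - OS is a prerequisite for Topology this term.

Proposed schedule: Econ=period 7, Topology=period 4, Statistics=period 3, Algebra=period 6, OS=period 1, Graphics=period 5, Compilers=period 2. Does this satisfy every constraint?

Invalid. The Graphics session must be before the Statistics session.

OS is a prerequisite for Topology this term — holds.
The Graphics session must be before the Statistics session — violated.
Only 1 room is available per period — holds.
The Compilers session must be before the Econ session — holds.
The Topology session must be before the Econ session — holds.
The Compilers session must be before the Topology session — holds.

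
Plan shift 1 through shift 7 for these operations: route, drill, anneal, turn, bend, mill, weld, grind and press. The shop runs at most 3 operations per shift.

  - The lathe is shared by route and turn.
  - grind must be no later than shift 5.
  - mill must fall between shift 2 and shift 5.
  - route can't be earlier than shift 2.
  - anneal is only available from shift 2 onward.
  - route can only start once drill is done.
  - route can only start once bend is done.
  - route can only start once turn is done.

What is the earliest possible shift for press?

press at shift 1 is achievable: turn in shift 2, route in shift 3, anneal in shift 3, mill in shift 2, drill in shift 1, weld in shift 3, grind in shift 1, bend in shift 2, press in shift 1.

shift 1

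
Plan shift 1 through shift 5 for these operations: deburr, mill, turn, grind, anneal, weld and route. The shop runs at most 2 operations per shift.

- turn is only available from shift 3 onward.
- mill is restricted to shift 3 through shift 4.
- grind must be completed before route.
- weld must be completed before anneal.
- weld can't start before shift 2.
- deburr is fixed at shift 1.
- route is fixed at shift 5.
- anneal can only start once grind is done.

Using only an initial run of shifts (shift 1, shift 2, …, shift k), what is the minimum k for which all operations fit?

5

The precedence chain requires at least 2 distinct shifts.
With at most 2 per shift and 7 operations, at least 4 shifts are needed.
route can't be placed before shift 5, so the schedule must run through at least shift 5.
5 works (last occupied shift: shift 5): for example deburr -> shift 1; weld -> shift 2; grind -> shift 1; mill -> shift 3; anneal -> shift 4; turn -> shift 3; route -> shift 5.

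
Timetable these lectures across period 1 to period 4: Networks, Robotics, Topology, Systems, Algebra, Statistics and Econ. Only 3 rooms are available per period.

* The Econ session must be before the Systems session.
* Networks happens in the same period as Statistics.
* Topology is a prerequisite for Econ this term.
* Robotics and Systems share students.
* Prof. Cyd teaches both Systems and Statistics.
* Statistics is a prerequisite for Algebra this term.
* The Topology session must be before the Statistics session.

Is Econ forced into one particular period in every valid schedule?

No

Econ can be period 2 (e.g. Algebra -> period 3, Statistics -> period 2, Robotics -> period 1, Topology -> period 1, Econ -> period 2, Networks -> period 2, Systems -> period 3) or period 3 (e.g. Networks in period 2, Robotics in period 1, Algebra in period 3, Statistics in period 2, Econ in period 3, Systems in period 4, Topology in period 1).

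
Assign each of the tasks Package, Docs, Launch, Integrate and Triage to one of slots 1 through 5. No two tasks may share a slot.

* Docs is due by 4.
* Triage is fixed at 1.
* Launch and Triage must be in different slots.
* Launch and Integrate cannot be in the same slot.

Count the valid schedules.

18

Splitting on Package: it can be 2 (4), 3 (4), 4 (4), 5 (6). Listing each branch's schedules as (Docs, Launch, Integrate, Triage):
Package=2: (3,4,5,1) (3,5,4,1) (4,3,5,1) (4,5,3,1) — 4.
Package=3: (2,4,5,1) (2,5,4,1) (4,2,5,1) (4,5,2,1) — 4.
Package=4: (2,3,5,1) (2,5,3,1) (3,2,5,1) (3,5,2,1) — 4.
Package=5: (2,3,4,1) (2,4,3,1) (3,2,4,1) (3,4,2,1) (4,2,3,1) (4,3,2,1) — 6.
Summing: 4 + 4 + 4 + 6 = 18.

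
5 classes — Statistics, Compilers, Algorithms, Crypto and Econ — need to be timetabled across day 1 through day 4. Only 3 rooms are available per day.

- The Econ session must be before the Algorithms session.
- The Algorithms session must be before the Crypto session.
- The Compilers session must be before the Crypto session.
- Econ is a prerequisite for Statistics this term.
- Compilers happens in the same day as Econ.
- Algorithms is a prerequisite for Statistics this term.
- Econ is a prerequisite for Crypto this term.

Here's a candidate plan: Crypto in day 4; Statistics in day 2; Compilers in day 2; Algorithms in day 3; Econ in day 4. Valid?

Econ is a prerequisite for Crypto this term — violated.
Econ is a prerequisite for Statistics this term — violated.
The Algorithms session must be before the Crypto session — holds.
Compilers happens in the same day as Econ — violated.
The Econ session must be before the Algorithms session — violated.
Only 3 rooms are available per day — holds.
The Compilers session must be before the Crypto session — holds.
Algorithms is a prerequisite for Statistics this term — violated.

No. Econ is a prerequisite for Statistics this term is not satisfied.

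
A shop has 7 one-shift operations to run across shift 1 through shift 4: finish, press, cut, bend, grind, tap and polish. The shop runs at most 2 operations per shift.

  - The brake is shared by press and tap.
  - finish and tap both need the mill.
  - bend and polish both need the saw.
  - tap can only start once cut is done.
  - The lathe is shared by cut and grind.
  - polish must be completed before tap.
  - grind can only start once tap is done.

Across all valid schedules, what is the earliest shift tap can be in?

Precedence pushes tap to at least shift 2; downstream work caps tap at shift 3.
tap at shift 2 is achievable: finish in shift 3; cut in shift 1; bend in shift 2; tap in shift 2; press in shift 4; grind in shift 3; polish in shift 1.

shift 2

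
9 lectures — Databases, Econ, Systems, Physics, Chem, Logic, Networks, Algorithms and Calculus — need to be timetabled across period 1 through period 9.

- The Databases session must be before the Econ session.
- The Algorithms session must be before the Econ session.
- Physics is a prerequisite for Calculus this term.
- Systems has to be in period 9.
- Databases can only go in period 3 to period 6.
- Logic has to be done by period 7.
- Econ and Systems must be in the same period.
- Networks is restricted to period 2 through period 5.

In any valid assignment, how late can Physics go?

Downstream work caps Physics at period 8.
Physics at period 8 is achievable: Logic=period 1; Calculus=period 9; Databases=period 3; Algorithms=period 1; Chem=period 1; Physics=period 8; Econ=period 9; Networks=period 2; Systems=period 9.

period 8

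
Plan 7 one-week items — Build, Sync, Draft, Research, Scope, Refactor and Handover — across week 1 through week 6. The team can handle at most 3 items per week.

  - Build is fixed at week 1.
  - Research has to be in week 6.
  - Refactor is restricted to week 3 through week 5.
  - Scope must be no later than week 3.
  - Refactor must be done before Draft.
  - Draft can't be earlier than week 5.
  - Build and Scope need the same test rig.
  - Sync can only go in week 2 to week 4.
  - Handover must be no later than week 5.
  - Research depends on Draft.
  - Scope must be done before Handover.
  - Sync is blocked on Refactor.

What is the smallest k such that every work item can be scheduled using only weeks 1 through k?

The precedence chain requires at least 3 distinct weeks.
With at most 3 per week and 7 work items, at least 3 weeks are needed.
Research can't be placed before week 6, so the schedule must run through at least week 6.
6 works (last occupied week: week 6): for example Refactor in week 3, Scope in week 2, Research in week 6, Sync in week 4, Handover in week 3, Build in week 1, Draft in week 5.

6 weeks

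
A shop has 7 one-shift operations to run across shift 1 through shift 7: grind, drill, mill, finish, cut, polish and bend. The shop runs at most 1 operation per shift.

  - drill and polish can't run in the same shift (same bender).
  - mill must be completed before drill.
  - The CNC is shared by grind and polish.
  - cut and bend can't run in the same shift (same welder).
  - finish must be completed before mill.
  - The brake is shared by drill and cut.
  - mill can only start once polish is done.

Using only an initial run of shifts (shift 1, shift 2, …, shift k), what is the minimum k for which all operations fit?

The precedence chain requires at least 3 distinct shifts.
With at most 1 per shift and 7 operations, at least 7 shifts are needed.
7 works (last occupied shift: shift 7): for example polish in shift 2; mill in shift 3; finish in shift 1; grind in shift 5; cut in shift 6; bend in shift 7; drill in shift 4.

7 shifts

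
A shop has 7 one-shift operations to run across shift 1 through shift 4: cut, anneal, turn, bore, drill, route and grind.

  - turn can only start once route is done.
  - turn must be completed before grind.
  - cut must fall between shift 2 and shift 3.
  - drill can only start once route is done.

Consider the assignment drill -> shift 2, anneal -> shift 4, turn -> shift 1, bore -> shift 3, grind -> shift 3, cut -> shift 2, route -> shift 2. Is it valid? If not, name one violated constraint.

turn must be completed before grind — holds.
drill can only start once route is done — violated.
turn can only start once route is done — violated.
cut must fall between shift 2 and shift 3 — holds.

No. turn can only start once route is done is not satisfied.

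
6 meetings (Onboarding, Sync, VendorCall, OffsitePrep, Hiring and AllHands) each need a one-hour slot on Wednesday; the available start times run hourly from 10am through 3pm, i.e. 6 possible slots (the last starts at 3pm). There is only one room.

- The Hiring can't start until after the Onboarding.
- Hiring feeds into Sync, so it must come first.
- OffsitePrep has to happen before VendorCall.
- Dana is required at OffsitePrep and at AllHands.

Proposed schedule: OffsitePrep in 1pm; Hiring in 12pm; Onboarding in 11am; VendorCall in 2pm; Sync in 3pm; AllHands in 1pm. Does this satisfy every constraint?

Hiring feeds into Sync, so it must come first — holds.
Dana is required at OffsitePrep and at AllHands — violated.
OffsitePrep has to happen before VendorCall — holds.
The Hiring can't start until after the Onboarding — holds.
There is only one room — violated.

No — it violates: Dana is required at OffsitePrep and at AllHands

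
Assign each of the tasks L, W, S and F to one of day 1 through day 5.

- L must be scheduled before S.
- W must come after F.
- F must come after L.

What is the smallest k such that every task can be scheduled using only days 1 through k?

3 days

The precedence chain requires at least 3 distinct days.
3 works (last occupied day: day 3): for example L=day 1; W=day 3; F=day 2; S=day 2.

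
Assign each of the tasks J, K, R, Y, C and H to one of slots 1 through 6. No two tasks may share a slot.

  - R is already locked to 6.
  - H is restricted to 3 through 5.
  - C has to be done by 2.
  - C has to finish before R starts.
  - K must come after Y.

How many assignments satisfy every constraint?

Splitting on J: it can be 1 (3), 2 (3), 3 (4), 4 (4), 5 (4). Listing each branch's schedules as (K, R, Y, C, H):
J=1: (4,6,3,2,5) (5,6,3,2,4) (5,6,4,2,3) — 3.
J=2: (4,6,3,1,5) (5,6,3,1,4) (5,6,4,1,3) — 3.
J=3: (4,6,1,2,5) (4,6,2,1,5) (5,6,1,2,4) (5,6,2,1,4) — 4.
J=4: (3,6,1,2,5) (3,6,2,1,5) (5,6,1,2,3) (5,6,2,1,3) — 4.
J=5: (3,6,1,2,4) (3,6,2,1,4) (4,6,1,2,3) (4,6,2,1,3) — 4.
Summing: 3 + 3 + 4 + 4 + 4 = 18.

18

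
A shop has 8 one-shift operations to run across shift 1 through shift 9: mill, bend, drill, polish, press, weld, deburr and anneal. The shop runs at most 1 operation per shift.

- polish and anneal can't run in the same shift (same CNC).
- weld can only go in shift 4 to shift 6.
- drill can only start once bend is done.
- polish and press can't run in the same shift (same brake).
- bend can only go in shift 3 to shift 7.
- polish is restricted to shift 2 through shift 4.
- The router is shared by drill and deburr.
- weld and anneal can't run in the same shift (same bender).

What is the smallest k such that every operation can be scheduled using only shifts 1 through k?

The precedence chain requires at least 2 distinct shifts.
With at most 1 per shift and 8 operations, at least 8 shifts are needed.
weld can't be placed before shift 4, so the schedule must run through at least shift 4.
8 works (last occupied shift: shift 8): for example mill -> shift 1, anneal -> shift 8, weld -> shift 4, press -> shift 6, polish -> shift 2, bend -> shift 3, drill -> shift 5, deburr -> shift 7.

8 shifts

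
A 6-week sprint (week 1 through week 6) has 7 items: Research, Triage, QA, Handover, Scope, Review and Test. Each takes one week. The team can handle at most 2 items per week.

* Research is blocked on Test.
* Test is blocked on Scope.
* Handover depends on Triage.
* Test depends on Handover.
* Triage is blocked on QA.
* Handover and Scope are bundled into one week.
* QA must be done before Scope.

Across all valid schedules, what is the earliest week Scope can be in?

Scope must be in the same week as Handover, which can't be before week 3, so Scope is at least week 3; downstream work caps Scope at week 4.
Scope at week 3 is achievable: Handover -> week 3; Test -> week 4; Research -> week 5; Triage -> week 2; QA -> week 1; Review -> week 1; Scope -> week 3.

week 3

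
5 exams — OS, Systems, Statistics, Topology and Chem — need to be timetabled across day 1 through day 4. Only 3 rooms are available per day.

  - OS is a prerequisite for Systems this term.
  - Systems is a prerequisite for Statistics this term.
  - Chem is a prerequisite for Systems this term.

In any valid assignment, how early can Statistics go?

Precedence pushes Statistics to at least day 3.
Statistics at day 3 is achievable: Topology in day 1; Chem in day 1; Systems in day 2; Statistics in day 3; OS in day 1.

day 3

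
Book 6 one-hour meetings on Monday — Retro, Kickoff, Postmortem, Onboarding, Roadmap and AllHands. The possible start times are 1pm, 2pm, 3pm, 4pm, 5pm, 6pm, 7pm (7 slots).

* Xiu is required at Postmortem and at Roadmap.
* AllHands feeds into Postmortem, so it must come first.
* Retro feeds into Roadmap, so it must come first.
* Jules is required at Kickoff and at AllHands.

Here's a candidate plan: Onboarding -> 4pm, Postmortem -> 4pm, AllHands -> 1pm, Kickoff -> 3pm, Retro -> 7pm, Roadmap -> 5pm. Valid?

AllHands feeds into Postmortem, so it must come first — holds.
Xiu is required at Postmortem and at Roadmap — holds.
Retro feeds into Roadmap, so it must come first — violated.
Jules is required at Kickoff and at AllHands — holds.

No. Retro feeds into Roadmap, so it must come first is not satisfied.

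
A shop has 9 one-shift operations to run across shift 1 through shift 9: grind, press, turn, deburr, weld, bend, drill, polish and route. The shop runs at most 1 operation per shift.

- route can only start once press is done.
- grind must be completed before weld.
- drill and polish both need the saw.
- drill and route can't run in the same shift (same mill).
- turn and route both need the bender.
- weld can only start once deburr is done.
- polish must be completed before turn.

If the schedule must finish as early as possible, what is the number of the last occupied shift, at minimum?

The precedence chain requires at least 2 distinct shifts.
With at most 1 per shift and 9 operations, at least 9 shifts are needed.
9 works (last occupied shift: shift 9): for example press in shift 4; deburr in shift 2; grind in shift 1; polish in shift 5; drill in shift 9; bend in shift 8; turn in shift 6; weld in shift 3; route in shift 7.

shift 9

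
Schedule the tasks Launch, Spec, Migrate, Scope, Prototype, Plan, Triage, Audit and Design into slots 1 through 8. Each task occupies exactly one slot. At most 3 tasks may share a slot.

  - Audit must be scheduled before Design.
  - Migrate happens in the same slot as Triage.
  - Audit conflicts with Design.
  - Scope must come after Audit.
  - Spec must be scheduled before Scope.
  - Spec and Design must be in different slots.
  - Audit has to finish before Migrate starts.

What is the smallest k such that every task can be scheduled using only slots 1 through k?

The precedence chain requires at least 2 distinct slots.
With at most 3 per slot and 9 tasks, at least 3 slots are needed.
3 works (last occupied slot: 3): for example Audit in 1, Spec in 1, Design in 3, Plan in 3, Scope in 2, Prototype in 3, Launch in 1, Migrate in 2, Triage in 2.

3 slots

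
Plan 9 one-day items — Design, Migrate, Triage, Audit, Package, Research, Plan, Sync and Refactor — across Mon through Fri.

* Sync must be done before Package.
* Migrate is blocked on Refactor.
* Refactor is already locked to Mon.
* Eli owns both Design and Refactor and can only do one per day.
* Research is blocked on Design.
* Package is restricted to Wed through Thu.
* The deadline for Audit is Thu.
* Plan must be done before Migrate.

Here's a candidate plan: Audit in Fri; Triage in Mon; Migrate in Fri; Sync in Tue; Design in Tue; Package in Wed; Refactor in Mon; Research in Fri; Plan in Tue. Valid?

Sync must be done before Package — holds.
Package is restricted to Wed through Thu — holds.
Eli owns both Design and Refactor and can only do one per day — holds.
Research is blocked on Design — holds.
Plan must be done before Migrate — holds.
The deadline for Audit is Thu — violated.
Migrate is blocked on Refactor — holds.
Refactor is already locked to Mon — holds.

No. The deadline for Audit is Thu is not satisfied.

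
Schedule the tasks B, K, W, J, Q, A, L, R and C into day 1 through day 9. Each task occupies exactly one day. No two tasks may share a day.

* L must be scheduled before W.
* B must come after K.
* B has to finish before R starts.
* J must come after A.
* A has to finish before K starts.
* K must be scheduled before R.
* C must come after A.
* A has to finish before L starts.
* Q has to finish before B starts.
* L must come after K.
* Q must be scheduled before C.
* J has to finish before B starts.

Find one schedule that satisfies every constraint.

R=day 7; W=day 9; Q=day 4; L=day 6; A=day 1; C=day 8; B=day 5; J=day 3; K=day 2

Checking: J(day 3) before B(day 5); A(day 1) before C(day 8); K(day 2) before B(day 5); A(day 1) before L(day 6); A(day 1) before J(day 3); B(day 5) before R(day 7); Q(day 4) before C(day 8); L(day 6) before W(day 9); A(day 1) before K(day 2); K(day 2) before R(day 7); K(day 2) before L(day 6); Q(day 4) before B(day 5); max 1 per day (cap 1).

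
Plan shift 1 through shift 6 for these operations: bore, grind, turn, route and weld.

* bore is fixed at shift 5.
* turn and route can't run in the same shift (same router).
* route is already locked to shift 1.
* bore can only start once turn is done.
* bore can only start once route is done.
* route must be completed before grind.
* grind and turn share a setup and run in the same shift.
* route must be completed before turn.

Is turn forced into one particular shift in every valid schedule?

turn can be shift 2 (e.g. route=shift 1; grind=shift 2; weld=shift 1; turn=shift 2; bore=shift 5) or shift 3 (e.g. bore in shift 5, route in shift 1, grind in shift 3, turn in shift 3, weld in shift 1).

No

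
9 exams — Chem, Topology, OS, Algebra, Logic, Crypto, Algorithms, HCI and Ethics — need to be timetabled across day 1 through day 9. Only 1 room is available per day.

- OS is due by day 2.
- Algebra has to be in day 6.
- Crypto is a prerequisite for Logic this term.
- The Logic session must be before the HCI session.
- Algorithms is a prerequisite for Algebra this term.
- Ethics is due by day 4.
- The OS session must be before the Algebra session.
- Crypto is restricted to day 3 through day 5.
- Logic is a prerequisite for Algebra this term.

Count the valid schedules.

60

Splitting on Chem: it can be day 7 (20), day 8 (20), day 9 (20). Listing each branch's schedules as (Topology, OS, Algebra, Logic, Crypto, Algorithms, HCI, Ethics) by day number:
Chem=day 7: (8,1,6,4,3,5,9,2) (8,1,6,5,3,2,9,4) (8,1,6,5,3,4,9,2) (8,1,6,5,4,2,9,3) (8,1,6,5,4,3,9,2) (8,2,6,4,3,5,9,1) (8,2,6,5,3,1,9,4) (8,2,6,5,3,4,9,1) (8,2,6,5,4,1,9,3) (8,2,6,5,4,3,9,1) (9,1,6,4,3,5,8,2) (9,1,6,5,3,2,8,4) (9,1,6,5,3,4,8,2) (9,1,6,5,4,2,8,3) (9,1,6,5,4,3,8,2) (9,2,6,4,3,5,8,1) (9,2,6,5,3,1,8,4) (9,2,6,5,3,4,8,1) (9,2,6,5,4,1,8,3) (9,2,6,5,4,3,8,1) — 20.
Chem=day 8: (7,1,6,4,3,5,9,2) (7,1,6,5,3,2,9,4) (7,1,6,5,3,4,9,2) (7,1,6,5,4,2,9,3) (7,1,6,5,4,3,9,2) (7,2,6,4,3,5,9,1) (7,2,6,5,3,1,9,4) (7,2,6,5,3,4,9,1) (7,2,6,5,4,1,9,3) (7,2,6,5,4,3,9,1) (9,1,6,4,3,5,7,2) (9,1,6,5,3,2,7,4) (9,1,6,5,3,4,7,2) (9,1,6,5,4,2,7,3) (9,1,6,5,4,3,7,2) (9,2,6,4,3,5,7,1) (9,2,6,5,3,1,7,4) (9,2,6,5,3,4,7,1) (9,2,6,5,4,1,7,3) (9,2,6,5,4,3,7,1) — 20.
Chem=day 9: (7,1,6,4,3,5,8,2) (7,1,6,5,3,2,8,4) (7,1,6,5,3,4,8,2) (7,1,6,5,4,2,8,3) (7,1,6,5,4,3,8,2) (7,2,6,4,3,5,8,1) (7,2,6,5,3,1,8,4) (7,2,6,5,3,4,8,1) (7,2,6,5,4,1,8,3) (7,2,6,5,4,3,8,1) (8,1,6,4,3,5,7,2) (8,1,6,5,3,2,7,4) (8,1,6,5,3,4,7,2) (8,1,6,5,4,2,7,3) (8,1,6,5,4,3,7,2) (8,2,6,4,3,5,7,1) (8,2,6,5,3,1,7,4) (8,2,6,5,3,4,7,1) (8,2,6,5,4,1,7,3) (8,2,6,5,4,3,7,1) — 20.
Summing: 20 + 20 + 20 = 60.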